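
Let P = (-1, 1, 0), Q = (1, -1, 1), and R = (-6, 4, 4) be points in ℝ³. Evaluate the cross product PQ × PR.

(-11, -13, -4)

PQ = (2, -2, 1)
PR = (-5, 3, 4)
i: (-2)·4 - 1·3 = -8 - 3 = -11
j: 1·(-5) - 2·4 = -5 - 8 = -13
k: 2·3 - (-2)·(-5) = 6 - 10 = -4
PQ × PR = (-11, -13, -4)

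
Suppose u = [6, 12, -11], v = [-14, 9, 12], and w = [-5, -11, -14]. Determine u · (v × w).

-5225

v × w:
i: 9·(-14) - 12·(-11) = -126 - (-132) = 6
j: 12·(-5) - (-14)·(-14) = -60 - 196 = -256
k: (-14)·(-11) - 9·(-5) = 154 - (-45) = 199
v × w = (6, -256, 199)
u · (v × w) = 6·6 + 12·(-256) + (-11)·199 = 36 - 3072 - 2189 = -5225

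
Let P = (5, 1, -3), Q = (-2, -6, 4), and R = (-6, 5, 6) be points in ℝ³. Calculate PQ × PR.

(-91, -14, -105)

PQ = (-7, -7, 7)
PR = (-11, 4, 9)
i: (-7)·9 - 7·4 = -63 - 28 = -91
j: 7·(-11) - (-7)·9 = -77 - (-63) = -14
k: (-7)·4 - (-7)·(-11) = -28 - 77 = -105
PQ × PR = (-91, -14, -105)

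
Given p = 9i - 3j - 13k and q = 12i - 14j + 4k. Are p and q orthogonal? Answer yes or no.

no

p · q = 9·12 + (-3)·(-14) + (-13)·4 = 108 + 42 - 52 = 98
Nonzero, so the vectors are not orthogonal.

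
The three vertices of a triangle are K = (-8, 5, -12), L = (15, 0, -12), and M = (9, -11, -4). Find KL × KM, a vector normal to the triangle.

(-40, -184, -283)

KL = (23, -5, 0)
KM = (17, -16, 8)
i: (-5)·8 - 0·(-16) = -40 - 0 = -40
j: 0·17 - 23·8 = 0 - 184 = -184
k: 23·(-16) - (-5)·17 = -368 - (-85) = -283
KL × KM = (-40, -184, -283)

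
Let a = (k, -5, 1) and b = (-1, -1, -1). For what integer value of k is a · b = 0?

a · b = k·(-1) + (-5)·(-1) + 1·(-1) = 4 - 1k
Set equal to 0: -1k = -4, so k = 4.

4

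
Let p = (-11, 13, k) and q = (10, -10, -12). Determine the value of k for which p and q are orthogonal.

-20

p · q = (-11)·10 + 13·(-10) + k·(-12) = -240 - 12k
Set equal to 0: -12k = 240, so k = -20.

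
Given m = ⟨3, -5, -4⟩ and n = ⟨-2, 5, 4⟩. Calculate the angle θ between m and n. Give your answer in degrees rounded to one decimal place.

m · n = 3·(-2) + (-5)·5 + (-4)·4 = -6 - 25 - 16 = -47
|m|² = 9 + 25 + 16 = 50,  |m| = √50 ≈ 7.071068
|n|² = 4 + 25 + 16 = 45,  |n| = √45 ≈ 6.708204
cos θ = -47 / (7.071068 · 6.708204) ≈ -0.99085
θ = arccos(-0.99085) ≈ 172.2°

172.2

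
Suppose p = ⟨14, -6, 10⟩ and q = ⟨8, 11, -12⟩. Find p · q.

p · q = 14·8 + (-6)·11 + 10·(-12) = 112 - 66 - 120 = -74

-74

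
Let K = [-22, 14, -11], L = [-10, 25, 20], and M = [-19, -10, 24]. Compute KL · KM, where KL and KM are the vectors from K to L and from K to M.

KL = L − K = (12, 11, 31)
KM = M − K = (3, -24, 35)
KL · KM = 12·3 + 11·(-24) + 31·35 = 36 - 264 + 1085 = 857

857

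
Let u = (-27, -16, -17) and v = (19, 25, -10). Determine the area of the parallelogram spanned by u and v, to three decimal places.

911.874

i: (-16)·(-10) - (-17)·25 = 160 - (-425) = 585
j: (-17)·19 - (-27)·(-10) = -323 - 270 = -593
k: (-27)·25 - (-16)·19 = -675 - (-304) = -371
u × v = (585, -593, -371)
|u × v| = √(585² + (-593)² + (-371)²) = √831515 ≈ 911.8744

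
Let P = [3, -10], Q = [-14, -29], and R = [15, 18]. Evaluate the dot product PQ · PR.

-736

PQ = Q − P = (-17, -19)
PR = R − P = (12, 28)
PQ · PR = (-17)·12 + (-19)·28 = -204 - 532 = -736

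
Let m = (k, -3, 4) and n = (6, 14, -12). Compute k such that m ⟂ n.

m · n = k·6 + (-3)·14 + 4·(-12) = -90 + 6k
Set equal to 0: 6k = 90, so k = 15.

15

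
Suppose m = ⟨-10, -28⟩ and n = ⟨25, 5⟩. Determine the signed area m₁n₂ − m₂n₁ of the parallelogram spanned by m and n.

650

(-10)·5 - (-28)·25 = -50 - (-700) = 650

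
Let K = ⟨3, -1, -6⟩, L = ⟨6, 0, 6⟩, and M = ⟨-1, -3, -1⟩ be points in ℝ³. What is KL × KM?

KL = (3, 1, 12)
KM = (-4, -2, 5)
i: 1·5 - 12·(-2) = 5 - (-24) = 29
j: 12·(-4) - 3·5 = -48 - 15 = -63
k: 3·(-2) - 1·(-4) = -6 - (-4) = -2
KL × KM = (29, -63, -2)

(29, -63, -2)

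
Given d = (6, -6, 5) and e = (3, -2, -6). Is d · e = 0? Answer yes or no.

yes

d · e = 6·3 + (-6)·(-2) + 5·(-6) = 18 + 12 - 30 = 0
Zero, so the vectors are orthogonal.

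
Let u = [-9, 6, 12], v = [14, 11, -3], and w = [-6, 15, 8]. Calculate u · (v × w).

v × w:
i: 11·8 - (-3)·15 = 88 - (-45) = 133
j: (-3)·(-6) - 14·8 = 18 - 112 = -94
k: 14·15 - 11·(-6) = 210 - (-66) = 276
v × w = (133, -94, 276)
u · (v × w) = (-9)·133 + 6·(-94) + 12·276 = -1197 - 564 + 3312 = 1551

1551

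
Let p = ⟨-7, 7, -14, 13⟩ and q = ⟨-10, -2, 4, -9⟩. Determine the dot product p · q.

p · q = (-7)·(-10) + 7·(-2) + (-14)·4 + 13·(-9) = 70 - 14 - 56 - 117 = -117

-117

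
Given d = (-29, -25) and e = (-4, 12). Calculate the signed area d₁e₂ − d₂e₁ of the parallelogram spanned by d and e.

-448

(-29)·12 - (-25)·(-4) = -348 - 100 = -448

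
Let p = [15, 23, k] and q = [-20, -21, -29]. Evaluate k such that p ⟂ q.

p · q = 15·(-20) + 23·(-21) + k·(-29) = -783 - 29k
Set equal to 0: -29k = 783, so k = -27.

-27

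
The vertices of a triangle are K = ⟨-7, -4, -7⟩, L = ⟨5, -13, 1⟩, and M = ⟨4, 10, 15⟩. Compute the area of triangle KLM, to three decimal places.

222.691

KL = (12, -9, 8),  KM = (11, 14, 22)
i: (-9)·22 - 8·14 = -198 - 112 = -310
j: 8·11 - 12·22 = 88 - 264 = -176
k: 12·14 - (-9)·11 = 168 - (-99) = 267
KL × KM = (-310, -176, 267)
|KL × KM| = √198365 ≈ 445.3819
area = ½ · 445.3819 ≈ 222.691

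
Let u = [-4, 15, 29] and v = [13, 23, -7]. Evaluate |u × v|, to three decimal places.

894.513

i: 15·(-7) - 29·23 = -105 - 667 = -772
j: 29·13 - (-4)·(-7) = 377 - 28 = 349
k: (-4)·23 - 15·13 = -92 - 195 = -287
u × v = (-772, 349, -287)
|u × v| = √((-772)² + 349² + (-287)²) = √800154 ≈ 894.5133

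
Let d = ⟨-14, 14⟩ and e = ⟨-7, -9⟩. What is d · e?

-28

d · e = (-14)·(-7) + 14·(-9) = 98 - 126 = -28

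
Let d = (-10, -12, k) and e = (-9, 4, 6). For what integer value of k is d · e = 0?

d · e = (-10)·(-9) + (-12)·4 + k·6 = 42 + 6k
Set equal to 0: 6k = -42, so k = -7.

-7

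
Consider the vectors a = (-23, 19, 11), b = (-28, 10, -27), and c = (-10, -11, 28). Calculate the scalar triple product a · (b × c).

b × c:
i: 10·28 - (-27)·(-11) = 280 - 297 = -17
j: (-27)·(-10) - (-28)·28 = 270 - (-784) = 1054
k: (-28)·(-11) - 10·(-10) = 308 - (-100) = 408
b × c = (-17, 1054, 408)
a · (b × c) = (-23)·(-17) + 19·1054 + 11·408 = 391 + 20026 + 4488 = 24905

24905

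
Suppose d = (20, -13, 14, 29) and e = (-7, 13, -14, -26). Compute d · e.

-1259

d · e = 20·(-7) + (-13)·13 + 14·(-14) + 29·(-26) = -140 - 169 - 196 - 754 = -1259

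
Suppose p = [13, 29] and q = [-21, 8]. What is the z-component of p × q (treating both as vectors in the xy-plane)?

713

13·8 - 29·(-21) = 104 - (-609) = 713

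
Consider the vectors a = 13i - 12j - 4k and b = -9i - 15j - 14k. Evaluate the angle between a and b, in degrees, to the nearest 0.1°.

a · b = 13·(-9) + (-12)·(-15) + (-4)·(-14) = -117 + 180 + 56 = 119
|a|² = 169 + 144 + 16 = 329,  |a| = √329 ≈ 18.138357
|b|² = 81 + 225 + 196 = 502,  |b| = √502 ≈ 22.405357
cos θ = 119 / (18.138357 · 22.405357) ≈ 0.29282
θ = arccos(0.29282) ≈ 73.0°

73.0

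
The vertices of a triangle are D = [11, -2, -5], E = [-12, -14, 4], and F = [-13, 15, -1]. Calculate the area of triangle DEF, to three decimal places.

DE = (-23, -12, 9),  DF = (-24, 17, 4)
i: (-12)·4 - 9·17 = -48 - 153 = -201
j: 9·(-24) - (-23)·4 = -216 - (-92) = -124
k: (-23)·17 - (-12)·(-24) = -391 - 288 = -679
DE × DF = (-201, -124, -679)
|DE × DF| = √516818 ≈ 718.9005
area = ½ · 718.9005 ≈ 359.450

359.450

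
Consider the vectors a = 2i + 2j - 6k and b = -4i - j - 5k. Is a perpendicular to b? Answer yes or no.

no

a · b = 2·(-4) + 2·(-1) + (-6)·(-5) = -8 - 2 + 30 = 20
Nonzero, so the vectors are not orthogonal.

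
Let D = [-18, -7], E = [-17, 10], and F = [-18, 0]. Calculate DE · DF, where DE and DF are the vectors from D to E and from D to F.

119

DE = E − D = (1, 17)
DF = F − D = (0, 7)
DE · DF = 1·0 + 17·7 = 0 + 119 = 119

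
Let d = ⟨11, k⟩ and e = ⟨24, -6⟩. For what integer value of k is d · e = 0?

44

d · e = 11·24 + k·(-6) = 264 - 6k
Set equal to 0: -6k = -264, so k = 44.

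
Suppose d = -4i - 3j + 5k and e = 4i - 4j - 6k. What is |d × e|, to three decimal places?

i: (-3)·(-6) - 5·(-4) = 18 - (-20) = 38
j: 5·4 - (-4)·(-6) = 20 - 24 = -4
k: (-4)·(-4) - (-3)·4 = 16 - (-12) = 28
d × e = (38, -4, 28)
|d × e| = √(38² + (-4)² + 28²) = √2244 ≈ 47.3709

47.371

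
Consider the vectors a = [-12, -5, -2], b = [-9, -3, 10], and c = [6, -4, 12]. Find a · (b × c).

-996

b × c:
i: (-3)·12 - 10·(-4) = -36 - (-40) = 4
j: 10·6 - (-9)·12 = 60 - (-108) = 168
k: (-9)·(-4) - (-3)·6 = 36 - (-18) = 54
b × c = (4, 168, 54)
a · (b × c) = (-12)·4 + (-5)·168 + (-2)·54 = -48 - 840 - 108 = -996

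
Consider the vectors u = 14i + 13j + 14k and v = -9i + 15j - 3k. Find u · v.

27

u · v = 14·(-9) + 13·15 + 14·(-3) = -126 + 195 - 42 = 27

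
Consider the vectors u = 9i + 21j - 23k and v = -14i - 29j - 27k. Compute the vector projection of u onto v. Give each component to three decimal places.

u · v = 9·(-14) + 21·(-29) + (-23)·(-27) = -126 - 609 + 621 = -114
|v|² = 196 + 841 + 729 = 1766
proj_v u = (-114/1766) · (-14, -29, -27) ≈ (0.904, 1.872, 1.743)

(0.904, 1.872, 1.743)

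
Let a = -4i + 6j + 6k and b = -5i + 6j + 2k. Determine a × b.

(-24, -22, 6)

i: 6·2 - 6·6 = 12 - 36 = -24
j: 6·(-5) - (-4)·2 = -30 - (-8) = -22
k: (-4)·6 - 6·(-5) = -24 - (-30) = 6
a × b = (-24, -22, 6)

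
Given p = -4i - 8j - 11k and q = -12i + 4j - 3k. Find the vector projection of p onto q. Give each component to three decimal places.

(-3.479, 1.160, -0.870)

p · q = (-4)·(-12) + (-8)·4 + (-11)·(-3) = 48 - 32 + 33 = 49
|q|² = 144 + 16 + 9 = 169
proj_q p = (49/169) · (-12, 4, -3) ≈ (-3.479, 1.160, -0.870)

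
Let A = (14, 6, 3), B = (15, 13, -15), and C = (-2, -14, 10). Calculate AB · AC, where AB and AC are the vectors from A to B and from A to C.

AB = B − A = (1, 7, -18)
AC = C − A = (-16, -20, 7)
AB · AC = 1·(-16) + 7·(-20) + (-18)·7 = -16 - 140 - 126 = -282

-282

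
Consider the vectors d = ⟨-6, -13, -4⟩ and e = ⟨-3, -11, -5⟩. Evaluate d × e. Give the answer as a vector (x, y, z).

i: (-13)·(-5) - (-4)·(-11) = 65 - 44 = 21
j: (-4)·(-3) - (-6)·(-5) = 12 - 30 = -18
k: (-6)·(-11) - (-13)·(-3) = 66 - 39 = 27
d × e = (21, -18, 27)

(21, -18, 27)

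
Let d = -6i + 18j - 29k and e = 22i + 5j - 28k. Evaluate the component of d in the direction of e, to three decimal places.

d · e = (-6)·22 + 18·5 + (-29)·(-28) = -132 + 90 + 812 = 770
|e| = √(484 + 25 + 784) = √1293 ≈ 35.9583
comp_e d = 770 / √1293 ≈ 21.414

21.414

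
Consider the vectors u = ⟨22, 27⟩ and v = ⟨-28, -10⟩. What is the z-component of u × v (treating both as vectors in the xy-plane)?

22·(-10) - 27·(-28) = -220 - (-756) = 536

536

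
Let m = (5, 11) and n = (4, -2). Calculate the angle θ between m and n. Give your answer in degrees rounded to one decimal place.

m · n = 5·4 + 11·(-2) = 20 - 22 = -2
|m|² = 25 + 121 = 146,  |m| = √146 ≈ 12.083046
|n|² = 16 + 4 = 20,  |n| = √20 ≈ 4.472136
cos θ = -2 / (12.083046 · 4.472136) ≈ -0.03701
θ = arccos(-0.03701) ≈ 92.1°

92.1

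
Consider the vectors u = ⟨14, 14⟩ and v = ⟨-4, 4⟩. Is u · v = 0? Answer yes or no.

yes

u · v = 14·(-4) + 14·4 = -56 + 56 = 0
Zero, so the vectors are orthogonal.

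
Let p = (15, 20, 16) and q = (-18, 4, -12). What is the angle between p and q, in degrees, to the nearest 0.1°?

125.8

p · q = 15·(-18) + 20·4 + 16·(-12) = -270 + 80 - 192 = -382
|p|² = 225 + 400 + 256 = 881,  |p| = √881 ≈ 29.681644
|q|² = 324 + 16 + 144 = 484,  |q| = √484 ≈ 22.000000
cos θ = -382 / (29.681644 · 22.000000) ≈ -0.58500
θ = arccos(-0.58500) ≈ 125.8°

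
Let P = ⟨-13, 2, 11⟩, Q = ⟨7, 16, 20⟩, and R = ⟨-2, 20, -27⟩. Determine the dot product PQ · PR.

130

PQ = Q − P = (20, 14, 9)
PR = R − P = (11, 18, -38)
PQ · PR = 20·11 + 14·18 + 9·(-38) = 220 + 252 - 342 = 130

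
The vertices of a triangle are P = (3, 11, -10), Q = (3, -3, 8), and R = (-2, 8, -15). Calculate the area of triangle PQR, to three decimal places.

PQ = (0, -14, 18),  PR = (-5, -3, -5)
i: (-14)·(-5) - 18·(-3) = 70 - (-54) = 124
j: 18·(-5) - 0·(-5) = -90 - 0 = -90
k: 0·(-3) - (-14)·(-5) = 0 - 70 = -70
PQ × PR = (124, -90, -70)
|PQ × PR| = √28376 ≈ 168.4518
area = ½ · 168.4518 ≈ 84.226

84.226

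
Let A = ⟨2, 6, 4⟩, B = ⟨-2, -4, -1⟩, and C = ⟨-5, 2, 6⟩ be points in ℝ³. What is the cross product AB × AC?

(-40, 43, -54)

AB = (-4, -10, -5)
AC = (-7, -4, 2)
i: (-10)·2 - (-5)·(-4) = -20 - 20 = -40
j: (-5)·(-7) - (-4)·2 = 35 - (-8) = 43
k: (-4)·(-4) - (-10)·(-7) = 16 - 70 = -54
AB × AC = (-40, 43, -54)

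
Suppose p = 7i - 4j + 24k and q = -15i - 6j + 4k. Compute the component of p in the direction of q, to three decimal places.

p · q = 7·(-15) + (-4)·(-6) + 24·4 = -105 + 24 + 96 = 15
|q| = √(225 + 36 + 16) = √277 ≈ 16.6433
comp_q p = 15 / √277 ≈ 0.901

0.901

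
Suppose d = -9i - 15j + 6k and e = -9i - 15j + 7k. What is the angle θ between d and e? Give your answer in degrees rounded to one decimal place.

d · e = (-9)·(-9) + (-15)·(-15) + 6·7 = 81 + 225 + 42 = 348
|d|² = 81 + 225 + 36 = 342,  |d| = √342 ≈ 18.493242
|e|² = 81 + 225 + 49 = 355,  |e| = √355 ≈ 18.841444
cos θ = 348 / (18.493242 · 18.841444) ≈ 0.99874
θ = arccos(0.99874) ≈ 2.9°

2.9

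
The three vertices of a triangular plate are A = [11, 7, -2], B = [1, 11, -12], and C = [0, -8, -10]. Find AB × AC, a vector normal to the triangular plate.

AB = (-10, 4, -10)
AC = (-11, -15, -8)
i: 4·(-8) - (-10)·(-15) = -32 - 150 = -182
j: (-10)·(-11) - (-10)·(-8) = 110 - 80 = 30
k: (-10)·(-15) - 4·(-11) = 150 - (-44) = 194
AB × AC = (-182, 30, 194)

(-182, 30, 194)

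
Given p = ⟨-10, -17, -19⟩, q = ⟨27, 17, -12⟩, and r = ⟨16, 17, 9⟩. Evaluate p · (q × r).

q × r:
i: 17·9 - (-12)·17 = 153 - (-204) = 357
j: (-12)·16 - 27·9 = -192 - 243 = -435
k: 27·17 - 17·16 = 459 - 272 = 187
q × r = (357, -435, 187)
p · (q × r) = (-10)·357 + (-17)·(-435) + (-19)·187 = -3570 + 7395 - 3553 = 272

272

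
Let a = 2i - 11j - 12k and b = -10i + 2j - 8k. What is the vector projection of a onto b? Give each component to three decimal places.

(-3.214, 0.643, -2.571)

a · b = 2·(-10) + (-11)·2 + (-12)·(-8) = -20 - 22 + 96 = 54
|b|² = 100 + 4 + 64 = 168
proj_b a = (54/168) · (-10, 2, -8) ≈ (-3.214, 0.643, -2.571)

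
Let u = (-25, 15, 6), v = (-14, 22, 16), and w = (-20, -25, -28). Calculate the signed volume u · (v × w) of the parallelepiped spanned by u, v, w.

-540

v × w:
i: 22·(-28) - 16·(-25) = -616 - (-400) = -216
j: 16·(-20) - (-14)·(-28) = -320 - 392 = -712
k: (-14)·(-25) - 22·(-20) = 350 - (-440) = 790
v × w = (-216, -712, 790)
u · (v × w) = (-25)·(-216) + 15·(-712) + 6·790 = 5400 - 10680 + 4740 = -540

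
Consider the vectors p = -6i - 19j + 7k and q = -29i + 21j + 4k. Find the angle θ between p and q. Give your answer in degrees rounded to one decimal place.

105.0

p · q = (-6)·(-29) + (-19)·21 + 7·4 = 174 - 399 + 28 = -197
|p|² = 36 + 361 + 49 = 446,  |p| = √446 ≈ 21.118712
|q|² = 841 + 441 + 16 = 1298,  |q| = √1298 ≈ 36.027767
cos θ = -197 / (21.118712 · 36.027767) ≈ -0.25892
θ = arccos(-0.25892) ≈ 105.0°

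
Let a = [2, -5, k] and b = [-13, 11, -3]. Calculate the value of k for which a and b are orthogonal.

a · b = 2·(-13) + (-5)·11 + k·(-3) = -81 - 3k
Set equal to 0: -3k = 81, so k = -27.

-27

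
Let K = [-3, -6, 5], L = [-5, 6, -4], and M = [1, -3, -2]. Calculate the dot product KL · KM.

KL = L − K = (-2, 12, -9)
KM = M − K = (4, 3, -7)
KL · KM = (-2)·4 + 12·3 + (-9)·(-7) = -8 + 36 + 63 = 91

91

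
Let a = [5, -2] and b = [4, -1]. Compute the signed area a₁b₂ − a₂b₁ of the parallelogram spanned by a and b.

5·(-1) - (-2)·4 = -5 - (-8) = 3

3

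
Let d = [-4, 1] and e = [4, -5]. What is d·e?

-21

d · e = (-4)·4 + 1·(-5) = -16 - 5 = -21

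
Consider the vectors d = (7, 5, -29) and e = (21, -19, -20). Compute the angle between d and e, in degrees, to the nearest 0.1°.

52.9

d · e = 7·21 + 5·(-19) + (-29)·(-20) = 147 - 95 + 580 = 632
|d|² = 49 + 25 + 841 = 915,  |d| = √915 ≈ 30.248967
|e|² = 441 + 361 + 400 = 1202,  |e| = √1202 ≈ 34.669872
cos θ = 632 / (30.248967 · 34.669872) ≈ 0.60263
θ = arccos(0.60263) ≈ 52.9°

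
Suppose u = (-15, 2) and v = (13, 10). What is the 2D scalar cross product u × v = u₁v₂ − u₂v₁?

-176

(-15)·10 - 2·13 = -150 - 26 = -176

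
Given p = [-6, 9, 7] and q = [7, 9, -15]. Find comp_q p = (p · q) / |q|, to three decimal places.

p · q = (-6)·7 + 9·9 + 7·(-15) = -42 + 81 - 105 = -66
|q| = √(49 + 81 + 225) = √355 ≈ 18.8414
comp_q p = -66 / √355 ≈ -3.503

-3.503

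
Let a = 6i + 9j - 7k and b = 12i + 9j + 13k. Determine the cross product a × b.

i: 9·13 - (-7)·9 = 117 - (-63) = 180
j: (-7)·12 - 6·13 = -84 - 78 = -162
k: 6·9 - 9·12 = 54 - 108 = -54
a × b = (180, -162, -54)

(180, -162, -54)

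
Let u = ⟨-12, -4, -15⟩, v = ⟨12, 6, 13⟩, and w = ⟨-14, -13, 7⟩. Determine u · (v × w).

v × w:
i: 6·7 - 13·(-13) = 42 - (-169) = 211
j: 13·(-14) - 12·7 = -182 - 84 = -266
k: 12·(-13) - 6·(-14) = -156 - (-84) = -72
v × w = (211, -266, -72)
u · (v × w) = (-12)·211 + (-4)·(-266) + (-15)·(-72) = -2532 + 1064 + 1080 = -388

-388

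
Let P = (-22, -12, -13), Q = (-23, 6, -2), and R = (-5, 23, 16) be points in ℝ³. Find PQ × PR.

(137, 216, -341)

PQ = (-1, 18, 11)
PR = (17, 35, 29)
i: 18·29 - 11·35 = 522 - 385 = 137
j: 11·17 - (-1)·29 = 187 - (-29) = 216
k: (-1)·35 - 18·17 = -35 - 306 = -341
PQ × PR = (137, 216, -341)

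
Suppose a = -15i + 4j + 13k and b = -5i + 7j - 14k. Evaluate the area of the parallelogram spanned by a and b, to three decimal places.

i: 4·(-14) - 13·7 = -56 - 91 = -147
j: 13·(-5) - (-15)·(-14) = -65 - 210 = -275
k: (-15)·7 - 4·(-5) = -105 - (-20) = -85
a × b = (-147, -275, -85)
|a × b| = √((-147)² + (-275)² + (-85)²) = √104459 ≈ 323.2012

323.201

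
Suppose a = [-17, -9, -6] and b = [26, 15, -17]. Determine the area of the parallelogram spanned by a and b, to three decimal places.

507.459

i: (-9)·(-17) - (-6)·15 = 153 - (-90) = 243
j: (-6)·26 - (-17)·(-17) = -156 - 289 = -445
k: (-17)·15 - (-9)·26 = -255 - (-234) = -21
a × b = (243, -445, -21)
|a × b| = √(243² + (-445)² + (-21)²) = √257515 ≈ 507.4594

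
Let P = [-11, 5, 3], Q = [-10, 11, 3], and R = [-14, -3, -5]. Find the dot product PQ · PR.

-51

PQ = Q − P = (1, 6, 0)
PR = R − P = (-3, -8, -8)
PQ · PR = 1·(-3) + 6·(-8) + 0·(-8) = -3 - 48 + 0 = -51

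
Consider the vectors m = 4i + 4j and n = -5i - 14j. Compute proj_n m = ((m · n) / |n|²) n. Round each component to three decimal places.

m · n = 4·(-5) + 4·(-14) = -20 - 56 = -76
|n|² = 25 + 196 = 221
proj_n m = (-76/221) · (-5, -14) ≈ (1.719, 4.814)

(1.719, 4.814)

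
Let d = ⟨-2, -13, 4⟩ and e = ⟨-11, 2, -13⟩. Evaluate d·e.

-56

d · e = (-2)·(-11) + (-13)·2 + 4·(-13) = 22 - 26 - 52 = -56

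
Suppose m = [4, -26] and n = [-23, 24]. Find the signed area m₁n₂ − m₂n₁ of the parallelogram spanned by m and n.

-502

4·24 - (-26)·(-23) = 96 - 598 = -502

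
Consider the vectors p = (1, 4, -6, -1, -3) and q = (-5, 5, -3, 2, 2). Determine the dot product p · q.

25

p · q = 1·(-5) + 4·5 + (-6)·(-3) + (-1)·2 + (-3)·2 = -5 + 20 + 18 - 2 - 6 = 25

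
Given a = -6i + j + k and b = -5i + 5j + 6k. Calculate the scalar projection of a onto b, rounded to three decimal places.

a · b = (-6)·(-5) + 1·5 + 1·6 = 30 + 5 + 6 = 41
|b| = √(25 + 25 + 36) = √86 ≈ 9.2736
comp_b a = 41 / √86 ≈ 4.421

4.421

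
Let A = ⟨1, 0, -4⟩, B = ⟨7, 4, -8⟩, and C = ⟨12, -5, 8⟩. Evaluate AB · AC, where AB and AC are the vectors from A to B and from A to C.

-2

AB = B − A = (6, 4, -4)
AC = C − A = (11, -5, 12)
AB · AC = 6·11 + 4·(-5) + (-4)·12 = 66 - 20 - 48 = -2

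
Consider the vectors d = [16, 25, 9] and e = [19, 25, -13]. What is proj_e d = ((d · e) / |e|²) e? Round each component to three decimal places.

d · e = 16·19 + 25·25 + 9·(-13) = 304 + 625 - 117 = 812
|e|² = 361 + 625 + 169 = 1155
proj_e d = (812/1155) · (19, 25, -13) ≈ (13.358, 17.576, -9.139)

(13.358, 17.576, -9.139)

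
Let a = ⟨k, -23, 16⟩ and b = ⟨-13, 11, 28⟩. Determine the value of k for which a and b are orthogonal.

15

a · b = k·(-13) + (-23)·11 + 16·28 = 195 - 13k
Set equal to 0: -13k = -195, so k = 15.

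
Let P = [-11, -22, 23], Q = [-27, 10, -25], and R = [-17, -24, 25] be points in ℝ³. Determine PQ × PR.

PQ = (-16, 32, -48)
PR = (-6, -2, 2)
i: 32·2 - (-48)·(-2) = 64 - 96 = -32
j: (-48)·(-6) - (-16)·2 = 288 - (-32) = 320
k: (-16)·(-2) - 32·(-6) = 32 - (-192) = 224
PQ × PR = (-32, 320, 224)

(-32, 320, 224)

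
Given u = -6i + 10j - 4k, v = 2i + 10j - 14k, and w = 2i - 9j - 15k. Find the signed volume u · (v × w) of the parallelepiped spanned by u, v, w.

v × w:
i: 10·(-15) - (-14)·(-9) = -150 - 126 = -276
j: (-14)·2 - 2·(-15) = -28 - (-30) = 2
k: 2·(-9) - 10·2 = -18 - 20 = -38
v × w = (-276, 2, -38)
u · (v × w) = (-6)·(-276) + 10·2 + (-4)·(-38) = 1656 + 20 + 152 = 1828

1828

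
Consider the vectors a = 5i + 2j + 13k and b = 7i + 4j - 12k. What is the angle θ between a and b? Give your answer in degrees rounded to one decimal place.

123.7

a · b = 5·7 + 2·4 + 13·(-12) = 35 + 8 - 156 = -113
|a|² = 25 + 4 + 169 = 198,  |a| = √198 ≈ 14.071247
|b|² = 49 + 16 + 144 = 209,  |b| = √209 ≈ 14.456832
cos θ = -113 / (14.071247 · 14.456832) ≈ -0.55549
θ = arccos(-0.55549) ≈ 123.7°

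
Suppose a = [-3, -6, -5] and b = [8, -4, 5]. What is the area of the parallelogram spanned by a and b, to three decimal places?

i: (-6)·5 - (-5)·(-4) = -30 - 20 = -50
j: (-5)·8 - (-3)·5 = -40 - (-15) = -25
k: (-3)·(-4) - (-6)·8 = 12 - (-48) = 60
a × b = (-50, -25, 60)
|a × b| = √((-50)² + (-25)² + 60²) = √6725 ≈ 82.0061

82.006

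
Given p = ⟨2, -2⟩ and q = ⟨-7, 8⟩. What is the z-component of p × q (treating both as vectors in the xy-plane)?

2·8 - (-2)·(-7) = 16 - 14 = 2

2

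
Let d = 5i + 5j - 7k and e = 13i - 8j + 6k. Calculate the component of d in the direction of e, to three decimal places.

-1.037

d · e = 5·13 + 5·(-8) + (-7)·6 = 65 - 40 - 42 = -17
|e| = √(169 + 64 + 36) = √269 ≈ 16.4012
comp_e d = -17 / √269 ≈ -1.037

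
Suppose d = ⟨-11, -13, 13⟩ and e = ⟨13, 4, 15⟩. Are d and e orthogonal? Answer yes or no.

yes

d · e = (-11)·13 + (-13)·4 + 13·15 = -143 - 52 + 195 = 0
Zero, so the vectors are orthogonal.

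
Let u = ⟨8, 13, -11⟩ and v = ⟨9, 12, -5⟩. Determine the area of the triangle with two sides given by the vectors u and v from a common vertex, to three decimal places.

45.856

i: 13·(-5) - (-11)·12 = -65 - (-132) = 67
j: (-11)·9 - 8·(-5) = -99 - (-40) = -59
k: 8·12 - 13·9 = 96 - 117 = -21
u × v = (67, -59, -21)
|u × v| = √(67² + (-59)² + (-21)²) = √8411 ≈ 91.7115
area = ½ · 91.7115 ≈ 45.856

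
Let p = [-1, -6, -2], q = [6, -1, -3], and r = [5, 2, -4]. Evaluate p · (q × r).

-98

q × r:
i: (-1)·(-4) - (-3)·2 = 4 - (-6) = 10
j: (-3)·5 - 6·(-4) = -15 - (-24) = 9
k: 6·2 - (-1)·5 = 12 - (-5) = 17
q × r = (10, 9, 17)
p · (q × r) = (-1)·10 + (-6)·9 + (-2)·17 = -10 - 54 - 34 = -98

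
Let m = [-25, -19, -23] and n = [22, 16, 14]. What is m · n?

-1176

m · n = (-25)·22 + (-19)·16 + (-23)·14 = -550 - 304 - 322 = -1176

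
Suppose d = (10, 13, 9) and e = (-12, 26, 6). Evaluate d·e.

272

d · e = 10·(-12) + 13·26 + 9·6 = -120 + 338 + 54 = 272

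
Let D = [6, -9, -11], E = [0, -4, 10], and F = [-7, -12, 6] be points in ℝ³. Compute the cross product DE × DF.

(148, -171, 83)

DE = (-6, 5, 21)
DF = (-13, -3, 17)
i: 5·17 - 21·(-3) = 85 - (-63) = 148
j: 21·(-13) - (-6)·17 = -273 - (-102) = -171
k: (-6)·(-3) - 5·(-13) = 18 - (-65) = 83
DE × DF = (148, -171, 83)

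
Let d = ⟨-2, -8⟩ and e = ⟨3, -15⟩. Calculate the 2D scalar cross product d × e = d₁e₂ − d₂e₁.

(-2)·(-15) - (-8)·3 = 30 - (-24) = 54

54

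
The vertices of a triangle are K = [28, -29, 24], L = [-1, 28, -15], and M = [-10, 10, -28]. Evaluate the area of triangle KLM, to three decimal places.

887.996

KL = (-29, 57, -39),  KM = (-38, 39, -52)
i: 57·(-52) - (-39)·39 = -2964 - (-1521) = -1443
j: (-39)·(-38) - (-29)·(-52) = 1482 - 1508 = -26
k: (-29)·39 - 57·(-38) = -1131 - (-2166) = 1035
KL × KM = (-1443, -26, 1035)
|KL × KM| = √3154150 ≈ 1775.9927
area = ½ · 1775.9927 ≈ 887.996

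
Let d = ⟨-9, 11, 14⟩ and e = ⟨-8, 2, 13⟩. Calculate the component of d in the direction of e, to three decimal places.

17.928

d · e = (-9)·(-8) + 11·2 + 14·13 = 72 + 22 + 182 = 276
|e| = √(64 + 4 + 169) = √237 ≈ 15.3948
comp_e d = 276 / √237 ≈ 17.928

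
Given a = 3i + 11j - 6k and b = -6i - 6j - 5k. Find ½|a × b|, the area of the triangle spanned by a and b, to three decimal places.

i: 11·(-5) - (-6)·(-6) = -55 - 36 = -91
j: (-6)·(-6) - 3·(-5) = 36 - (-15) = 51
k: 3·(-6) - 11·(-6) = -18 - (-66) = 48
a × b = (-91, 51, 48)
|a × b| = √((-91)² + 51² + 48²) = √13186 ≈ 114.8303
area = ½ · 114.8303 ≈ 57.415

57.415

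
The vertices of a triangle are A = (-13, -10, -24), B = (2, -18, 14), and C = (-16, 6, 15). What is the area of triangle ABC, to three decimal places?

587.720

AB = (15, -8, 38),  AC = (-3, 16, 39)
i: (-8)·39 - 38·16 = -312 - 608 = -920
j: 38·(-3) - 15·39 = -114 - 585 = -699
k: 15·16 - (-8)·(-3) = 240 - 24 = 216
AB × AC = (-920, -699, 216)
|AB × AC| = √1381657 ≈ 1175.4391
area = ½ · 1175.4391 ≈ 587.720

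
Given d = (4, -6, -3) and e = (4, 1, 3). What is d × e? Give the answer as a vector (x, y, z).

(-15, -24, 28)

i: (-6)·3 - (-3)·1 = -18 - (-3) = -15
j: (-3)·4 - 4·3 = -12 - 12 = -24
k: 4·1 - (-6)·4 = 4 - (-24) = 28
d × e = (-15, -24, 28)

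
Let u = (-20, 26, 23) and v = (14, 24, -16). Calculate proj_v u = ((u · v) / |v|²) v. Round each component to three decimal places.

u · v = (-20)·14 + 26·24 + 23·(-16) = -280 + 624 - 368 = -24
|v|² = 196 + 576 + 256 = 1028
proj_v u = (-24/1028) · (14, 24, -16) ≈ (-0.327, -0.560, 0.374)

(-0.327, -0.560, 0.374)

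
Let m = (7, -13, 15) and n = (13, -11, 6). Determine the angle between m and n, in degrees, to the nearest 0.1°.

m · n = 7·13 + (-13)·(-11) + 15·6 = 91 + 143 + 90 = 324
|m|² = 49 + 169 + 225 = 443,  |m| = √443 ≈ 21.047565
|n|² = 169 + 121 + 36 = 326,  |n| = √326 ≈ 18.055470
cos θ = 324 / (21.047565 · 18.055470) ≈ 0.85258
θ = arccos(0.85258) ≈ 31.5°

31.5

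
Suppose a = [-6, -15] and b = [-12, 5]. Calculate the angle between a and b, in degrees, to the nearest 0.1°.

90.8

a · b = (-6)·(-12) + (-15)·5 = 72 - 75 = -3
|a|² = 36 + 225 = 261,  |a| = √261 ≈ 16.155494
|b|² = 144 + 25 = 169,  |b| = √169 ≈ 13.000000
cos θ = -3 / (16.155494 · 13.000000) ≈ -0.01428
θ = arccos(-0.01428) ≈ 90.8°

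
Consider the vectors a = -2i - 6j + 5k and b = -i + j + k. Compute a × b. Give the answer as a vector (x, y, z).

(-11, -3, -8)

i: (-6)·1 - 5·1 = -6 - 5 = -11
j: 5·(-1) - (-2)·1 = -5 - (-2) = -3
k: (-2)·1 - (-6)·(-1) = -2 - 6 = -8
a × b = (-11, -3, -8)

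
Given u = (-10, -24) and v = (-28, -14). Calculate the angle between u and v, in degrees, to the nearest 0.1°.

40.8

u · v = (-10)·(-28) + (-24)·(-14) = 280 + 336 = 616
|u|² = 100 + 576 = 676,  |u| = √676 ≈ 26.000000
|v|² = 784 + 196 = 980,  |v| = √980 ≈ 31.304952
cos θ = 616 / (26.000000 · 31.304952) ≈ 0.75682
θ = arccos(0.75682) ≈ 40.8°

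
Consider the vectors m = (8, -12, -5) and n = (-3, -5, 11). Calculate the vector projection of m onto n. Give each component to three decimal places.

m · n = 8·(-3) + (-12)·(-5) + (-5)·11 = -24 + 60 - 55 = -19
|n|² = 9 + 25 + 121 = 155
proj_n m = (-19/155) · (-3, -5, 11) ≈ (0.368, 0.613, -1.348)

(0.368, 0.613, -1.348)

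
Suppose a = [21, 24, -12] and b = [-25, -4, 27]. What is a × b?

i: 24·27 - (-12)·(-4) = 648 - 48 = 600
j: (-12)·(-25) - 21·27 = 300 - 567 = -267
k: 21·(-4) - 24·(-25) = -84 - (-600) = 516
a × b = (600, -267, 516)

(600, -267, 516)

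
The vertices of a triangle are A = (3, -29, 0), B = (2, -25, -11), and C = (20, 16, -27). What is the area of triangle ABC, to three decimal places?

228.218

AB = (-1, 4, -11),  AC = (17, 45, -27)
i: 4·(-27) - (-11)·45 = -108 - (-495) = 387
j: (-11)·17 - (-1)·(-27) = -187 - 27 = -214
k: (-1)·45 - 4·17 = -45 - 68 = -113
AB × AC = (387, -214, -113)
|AB × AC| = √208334 ≈ 456.4362
area = ½ · 456.4362 ≈ 228.218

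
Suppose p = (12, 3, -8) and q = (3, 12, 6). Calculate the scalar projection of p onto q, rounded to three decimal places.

1.746

p · q = 12·3 + 3·12 + (-8)·6 = 36 + 36 - 48 = 24
|q| = √(9 + 144 + 36) = √189 ≈ 13.7477
comp_q p = 24 / √189 ≈ 1.746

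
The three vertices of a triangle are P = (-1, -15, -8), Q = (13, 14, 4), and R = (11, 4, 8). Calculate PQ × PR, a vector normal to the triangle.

(236, -80, -82)

PQ = (14, 29, 12)
PR = (12, 19, 16)
i: 29·16 - 12·19 = 464 - 228 = 236
j: 12·12 - 14·16 = 144 - 224 = -80
k: 14·19 - 29·12 = 266 - 348 = -82
PQ × PR = (236, -80, -82)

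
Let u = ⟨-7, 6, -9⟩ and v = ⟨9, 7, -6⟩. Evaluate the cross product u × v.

i: 6·(-6) - (-9)·7 = -36 - (-63) = 27
j: (-9)·9 - (-7)·(-6) = -81 - 42 = -123
k: (-7)·7 - 6·9 = -49 - 54 = -103
u × v = (27, -123, -103)

(27, -123, -103)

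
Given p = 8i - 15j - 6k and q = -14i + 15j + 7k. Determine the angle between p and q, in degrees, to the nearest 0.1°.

165.9

p · q = 8·(-14) + (-15)·15 + (-6)·7 = -112 - 225 - 42 = -379
|p|² = 64 + 225 + 36 = 325,  |p| = √325 ≈ 18.027756
|q|² = 196 + 225 + 49 = 470,  |q| = √470 ≈ 21.679483
cos θ = -379 / (18.027756 · 21.679483) ≈ -0.96973
θ = arccos(-0.96973) ≈ 165.9°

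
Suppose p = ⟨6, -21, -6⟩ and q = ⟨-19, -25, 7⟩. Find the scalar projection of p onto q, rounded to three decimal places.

p · q = 6·(-19) + (-21)·(-25) + (-6)·7 = -114 + 525 - 42 = 369
|q| = √(361 + 625 + 49) = √1035 ≈ 32.1714
comp_q p = 369 / √1035 ≈ 11.470

11.470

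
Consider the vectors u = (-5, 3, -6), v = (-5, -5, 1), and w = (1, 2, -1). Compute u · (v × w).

3

v × w:
i: (-5)·(-1) - 1·2 = 5 - 2 = 3
j: 1·1 - (-5)·(-1) = 1 - 5 = -4
k: (-5)·2 - (-5)·1 = -10 - (-5) = -5
v × w = (3, -4, -5)
u · (v × w) = (-5)·3 + 3·(-4) + (-6)·(-5) = -15 - 12 + 30 = 3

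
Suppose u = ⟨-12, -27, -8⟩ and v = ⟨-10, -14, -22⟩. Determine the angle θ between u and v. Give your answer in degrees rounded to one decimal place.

u · v = (-12)·(-10) + (-27)·(-14) + (-8)·(-22) = 120 + 378 + 176 = 674
|u|² = 144 + 729 + 64 = 937,  |u| = √937 ≈ 30.610456
|v|² = 100 + 196 + 484 = 780,  |v| = √780 ≈ 27.928480
cos θ = 674 / (30.610456 · 27.928480) ≈ 0.78839
θ = arccos(0.78839) ≈ 38.0°

38.0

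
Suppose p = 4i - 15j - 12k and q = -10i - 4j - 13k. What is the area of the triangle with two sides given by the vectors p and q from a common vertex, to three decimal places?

140.311

i: (-15)·(-13) - (-12)·(-4) = 195 - 48 = 147
j: (-12)·(-10) - 4·(-13) = 120 - (-52) = 172
k: 4·(-4) - (-15)·(-10) = -16 - 150 = -166
p × q = (147, 172, -166)
|p × q| = √(147² + 172² + (-166)²) = √78749 ≈ 280.6225
area = ½ · 280.6225 ≈ 140.311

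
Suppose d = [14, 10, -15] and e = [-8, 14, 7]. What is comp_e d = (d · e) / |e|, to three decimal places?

-4.380

d · e = 14·(-8) + 10·14 + (-15)·7 = -112 + 140 - 105 = -77
|e| = √(64 + 196 + 49) = √309 ≈ 17.5784
comp_e d = -77 / √309 ≈ -4.380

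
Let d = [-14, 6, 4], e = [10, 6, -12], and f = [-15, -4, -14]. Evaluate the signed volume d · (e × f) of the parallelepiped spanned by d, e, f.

e × f:
i: 6·(-14) - (-12)·(-4) = -84 - 48 = -132
j: (-12)·(-15) - 10·(-14) = 180 - (-140) = 320
k: 10·(-4) - 6·(-15) = -40 - (-90) = 50
e × f = (-132, 320, 50)
d · (e × f) = (-14)·(-132) + 6·320 + 4·50 = 1848 + 1920 + 200 = 3968

3968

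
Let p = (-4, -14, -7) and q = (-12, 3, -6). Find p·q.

48

p · q = (-4)·(-12) + (-14)·3 + (-7)·(-6) = 48 - 42 + 42 = 48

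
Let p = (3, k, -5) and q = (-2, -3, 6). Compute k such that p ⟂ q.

-12

p · q = 3·(-2) + k·(-3) + (-5)·6 = -36 - 3k
Set equal to 0: -3k = 36, so k = -12.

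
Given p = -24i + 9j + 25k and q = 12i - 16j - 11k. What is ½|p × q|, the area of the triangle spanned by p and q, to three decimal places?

204.984

i: 9·(-11) - 25·(-16) = -99 - (-400) = 301
j: 25·12 - (-24)·(-11) = 300 - 264 = 36
k: (-24)·(-16) - 9·12 = 384 - 108 = 276
p × q = (301, 36, 276)
|p × q| = √(301² + 36² + 276²) = √168073 ≈ 409.9671
area = ½ · 409.9671 ≈ 204.984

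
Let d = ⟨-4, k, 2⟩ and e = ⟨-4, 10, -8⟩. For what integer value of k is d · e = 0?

0

d · e = (-4)·(-4) + k·10 + 2·(-8) = 0 + 10k
Set equal to 0: 10k = 0, so k = 0.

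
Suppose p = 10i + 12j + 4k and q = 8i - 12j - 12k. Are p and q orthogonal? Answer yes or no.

no

p · q = 10·8 + 12·(-12) + 4·(-12) = 80 - 144 - 48 = -112
Nonzero, so the vectors are not orthogonal.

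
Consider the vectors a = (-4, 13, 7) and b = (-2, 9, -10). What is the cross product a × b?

i: 13·(-10) - 7·9 = -130 - 63 = -193
j: 7·(-2) - (-4)·(-10) = -14 - 40 = -54
k: (-4)·9 - 13·(-2) = -36 - (-26) = -10
a × b = (-193, -54, -10)

(-193, -54, -10)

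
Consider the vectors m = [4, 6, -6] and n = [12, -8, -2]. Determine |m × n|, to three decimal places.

136.059

i: 6·(-2) - (-6)·(-8) = -12 - 48 = -60
j: (-6)·12 - 4·(-2) = -72 - (-8) = -64
k: 4·(-8) - 6·12 = -32 - 72 = -104
m × n = (-60, -64, -104)
|m × n| = √((-60)² + (-64)² + (-104)²) = √18512 ≈ 136.0588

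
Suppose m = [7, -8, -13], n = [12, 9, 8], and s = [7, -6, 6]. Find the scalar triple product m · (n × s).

n × s:
i: 9·6 - 8·(-6) = 54 - (-48) = 102
j: 8·7 - 12·6 = 56 - 72 = -16
k: 12·(-6) - 9·7 = -72 - 63 = -135
n × s = (102, -16, -135)
m · (n × s) = 7·102 + (-8)·(-16) + (-13)·(-135) = 714 + 128 + 1755 = 2597

2597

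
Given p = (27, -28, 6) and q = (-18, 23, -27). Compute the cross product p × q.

i: (-28)·(-27) - 6·23 = 756 - 138 = 618
j: 6·(-18) - 27·(-27) = -108 - (-729) = 621
k: 27·23 - (-28)·(-18) = 621 - 504 = 117
p × q = (618, 621, 117)

(618, 621, 117)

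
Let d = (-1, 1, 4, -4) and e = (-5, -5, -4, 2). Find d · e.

d · e = (-1)·(-5) + 1·(-5) + 4·(-4) + (-4)·2 = 5 - 5 - 16 - 8 = -24

-24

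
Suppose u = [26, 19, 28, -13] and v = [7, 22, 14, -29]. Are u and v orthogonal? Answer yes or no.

no

u · v = 26·7 + 19·22 + 28·14 + (-13)·(-29) = 182 + 418 + 392 + 377 = 1369
Nonzero, so the vectors are not orthogonal.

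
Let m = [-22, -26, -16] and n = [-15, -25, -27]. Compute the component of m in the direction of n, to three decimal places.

35.534

m · n = (-22)·(-15) + (-26)·(-25) + (-16)·(-27) = 330 + 650 + 432 = 1412
|n| = √(225 + 625 + 729) = √1579 ≈ 39.7366
comp_n m = 1412 / √1579 ≈ 35.534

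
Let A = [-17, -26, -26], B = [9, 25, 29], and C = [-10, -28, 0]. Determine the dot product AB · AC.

1510

AB = B − A = (26, 51, 55)
AC = C − A = (7, -2, 26)
AB · AC = 26·7 + 51·(-2) + 55·26 = 182 - 102 + 1430 = 1510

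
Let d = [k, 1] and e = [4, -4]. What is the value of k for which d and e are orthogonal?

1

d · e = k·4 + 1·(-4) = -4 + 4k
Set equal to 0: 4k = 4, so k = 1.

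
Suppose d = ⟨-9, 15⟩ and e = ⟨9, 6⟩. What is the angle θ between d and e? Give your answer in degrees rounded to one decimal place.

d · e = (-9)·9 + 15·6 = -81 + 90 = 9
|d|² = 81 + 225 = 306,  |d| = √306 ≈ 17.492856
|e|² = 81 + 36 = 117,  |e| = √117 ≈ 10.816654
cos θ = 9 / (17.492856 · 10.816654) ≈ 0.04757
θ = arccos(0.04757) ≈ 87.3°

87.3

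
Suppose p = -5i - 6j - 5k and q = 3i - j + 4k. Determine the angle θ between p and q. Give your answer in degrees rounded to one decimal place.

p · q = (-5)·3 + (-6)·(-1) + (-5)·4 = -15 + 6 - 20 = -29
|p|² = 25 + 36 + 25 = 86,  |p| = √86 ≈ 9.273618
|q|² = 9 + 1 + 16 = 26,  |q| = √26 ≈ 5.099020
cos θ = -29 / (9.273618 · 5.099020) ≈ -0.61328
θ = arccos(-0.61328) ≈ 127.8°

127.8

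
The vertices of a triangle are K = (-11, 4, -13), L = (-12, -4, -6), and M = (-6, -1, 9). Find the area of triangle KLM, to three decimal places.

KL = (-1, -8, 7),  KM = (5, -5, 22)
i: (-8)·22 - 7·(-5) = -176 - (-35) = -141
j: 7·5 - (-1)·22 = 35 - (-22) = 57
k: (-1)·(-5) - (-8)·5 = 5 - (-40) = 45
KL × KM = (-141, 57, 45)
|KL × KM| = √25155 ≈ 158.6033
area = ½ · 158.6033 ≈ 79.302

79.302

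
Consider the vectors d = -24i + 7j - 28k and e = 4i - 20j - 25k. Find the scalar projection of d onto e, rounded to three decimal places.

14.381

d · e = (-24)·4 + 7·(-20) + (-28)·(-25) = -96 - 140 + 700 = 464
|e| = √(16 + 400 + 625) = √1041 ≈ 32.2645
comp_e d = 464 / √1041 ≈ 14.381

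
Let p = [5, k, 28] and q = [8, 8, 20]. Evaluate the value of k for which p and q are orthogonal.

-75

p · q = 5·8 + k·8 + 28·20 = 600 + 8k
Set equal to 0: 8k = -600, so k = -75.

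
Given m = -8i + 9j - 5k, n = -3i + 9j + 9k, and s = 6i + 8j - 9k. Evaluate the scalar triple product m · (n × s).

n × s:
i: 9·(-9) - 9·8 = -81 - 72 = -153
j: 9·6 - (-3)·(-9) = 54 - 27 = 27
k: (-3)·8 - 9·6 = -24 - 54 = -78
n × s = (-153, 27, -78)
m · (n × s) = (-8)·(-153) + 9·27 + (-5)·(-78) = 1224 + 243 + 390 = 1857

1857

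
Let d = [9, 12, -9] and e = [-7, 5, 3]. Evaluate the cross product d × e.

(81, 36, 129)

i: 12·3 - (-9)·5 = 36 - (-45) = 81
j: (-9)·(-7) - 9·3 = 63 - 27 = 36
k: 9·5 - 12·(-7) = 45 - (-84) = 129
d × e = (81, 36, 129)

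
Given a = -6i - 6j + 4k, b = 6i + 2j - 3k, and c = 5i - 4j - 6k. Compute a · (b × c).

b × c:
i: 2·(-6) - (-3)·(-4) = -12 - 12 = -24
j: (-3)·5 - 6·(-6) = -15 - (-36) = 21
k: 6·(-4) - 2·5 = -24 - 10 = -34
b × c = (-24, 21, -34)
a · (b × c) = (-6)·(-24) + (-6)·21 + 4·(-34) = 144 - 126 - 136 = -118

-118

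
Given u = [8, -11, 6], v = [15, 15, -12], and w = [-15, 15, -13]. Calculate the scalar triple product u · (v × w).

v × w:
i: 15·(-13) - (-12)·15 = -195 - (-180) = -15
j: (-12)·(-15) - 15·(-13) = 180 - (-195) = 375
k: 15·15 - 15·(-15) = 225 - (-225) = 450
v × w = (-15, 375, 450)
u · (v × w) = 8·(-15) + (-11)·375 + 6·450 = -120 - 4125 + 2700 = -1545

-1545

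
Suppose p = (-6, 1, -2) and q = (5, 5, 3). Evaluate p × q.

(13, 8, -35)

i: 1·3 - (-2)·5 = 3 - (-10) = 13
j: (-2)·5 - (-6)·3 = -10 - (-18) = 8
k: (-6)·5 - 1·5 = -30 - 5 = -35
p × q = (13, 8, -35)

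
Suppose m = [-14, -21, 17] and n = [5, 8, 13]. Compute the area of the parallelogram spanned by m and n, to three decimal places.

i: (-21)·13 - 17·8 = -273 - 136 = -409
j: 17·5 - (-14)·13 = 85 - (-182) = 267
k: (-14)·8 - (-21)·5 = -112 - (-105) = -7
m × n = (-409, 267, -7)
|m × n| = √((-409)² + 267² + (-7)²) = √238619 ≈ 488.4864

488.486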